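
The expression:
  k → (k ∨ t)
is always true.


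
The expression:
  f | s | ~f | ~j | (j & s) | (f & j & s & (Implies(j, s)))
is always true.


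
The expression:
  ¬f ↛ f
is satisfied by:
  {f: False}


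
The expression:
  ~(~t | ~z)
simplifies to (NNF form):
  t & z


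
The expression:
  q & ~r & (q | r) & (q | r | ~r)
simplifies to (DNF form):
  q & ~r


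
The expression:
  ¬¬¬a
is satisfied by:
  {a: False}


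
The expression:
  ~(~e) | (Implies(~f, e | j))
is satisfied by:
  {e: True, f: True, j: True}
  {e: True, f: True, j: False}
  {e: True, j: True, f: False}
  {e: True, j: False, f: False}
  {f: True, j: True, e: False}
  {f: True, j: False, e: False}
  {j: True, f: False, e: False}


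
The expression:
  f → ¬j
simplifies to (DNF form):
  ¬f ∨ ¬j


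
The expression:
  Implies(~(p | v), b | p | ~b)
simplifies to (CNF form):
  True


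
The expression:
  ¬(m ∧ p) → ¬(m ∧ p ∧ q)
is always true.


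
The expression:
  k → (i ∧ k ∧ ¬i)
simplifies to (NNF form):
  ¬k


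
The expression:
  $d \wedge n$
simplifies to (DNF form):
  $d \wedge n$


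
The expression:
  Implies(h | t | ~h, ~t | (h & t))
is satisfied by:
  {h: True, t: False}
  {t: False, h: False}
  {t: True, h: True}


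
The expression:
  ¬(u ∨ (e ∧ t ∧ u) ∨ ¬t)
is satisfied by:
  {t: True, u: False}


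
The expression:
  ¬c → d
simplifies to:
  c ∨ d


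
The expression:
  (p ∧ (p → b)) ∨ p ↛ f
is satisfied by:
  {p: True, b: True, f: False}
  {p: True, b: False, f: False}
  {p: True, f: True, b: True}


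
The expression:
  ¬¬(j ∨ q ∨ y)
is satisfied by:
  {y: True, q: True, j: True}
  {y: True, q: True, j: False}
  {y: True, j: True, q: False}
  {y: True, j: False, q: False}
  {q: True, j: True, y: False}
  {q: True, j: False, y: False}
  {j: True, q: False, y: False}


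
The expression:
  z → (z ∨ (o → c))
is always true.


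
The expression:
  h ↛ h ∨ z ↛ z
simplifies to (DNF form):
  False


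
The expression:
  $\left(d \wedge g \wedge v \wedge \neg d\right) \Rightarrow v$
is always true.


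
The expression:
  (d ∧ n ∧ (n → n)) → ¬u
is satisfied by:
  {u: False, d: False, n: False}
  {n: True, u: False, d: False}
  {d: True, u: False, n: False}
  {n: True, d: True, u: False}
  {u: True, n: False, d: False}
  {n: True, u: True, d: False}
  {d: True, u: True, n: False}


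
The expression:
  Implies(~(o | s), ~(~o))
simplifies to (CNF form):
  o | s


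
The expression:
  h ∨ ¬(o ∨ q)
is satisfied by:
  {h: True, q: False, o: False}
  {o: True, h: True, q: False}
  {h: True, q: True, o: False}
  {o: True, h: True, q: True}
  {o: False, q: False, h: False}


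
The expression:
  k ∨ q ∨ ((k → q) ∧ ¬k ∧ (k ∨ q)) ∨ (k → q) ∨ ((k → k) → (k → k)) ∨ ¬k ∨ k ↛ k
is always true.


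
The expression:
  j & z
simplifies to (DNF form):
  j & z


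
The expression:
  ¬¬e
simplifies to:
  e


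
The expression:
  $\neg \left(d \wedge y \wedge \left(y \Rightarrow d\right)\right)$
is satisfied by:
  {d: False, y: False}
  {y: True, d: False}
  {d: True, y: False}


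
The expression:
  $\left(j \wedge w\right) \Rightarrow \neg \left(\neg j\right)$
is always true.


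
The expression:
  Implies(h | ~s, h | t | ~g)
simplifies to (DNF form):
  h | s | t | ~g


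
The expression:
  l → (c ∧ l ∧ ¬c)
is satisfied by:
  {l: False}


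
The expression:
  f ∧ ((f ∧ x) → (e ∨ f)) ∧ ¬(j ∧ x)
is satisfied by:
  {f: True, x: False, j: False}
  {j: True, f: True, x: False}
  {x: True, f: True, j: False}


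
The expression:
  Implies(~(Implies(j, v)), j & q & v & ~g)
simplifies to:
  v | ~j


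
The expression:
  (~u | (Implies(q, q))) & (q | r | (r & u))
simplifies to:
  q | r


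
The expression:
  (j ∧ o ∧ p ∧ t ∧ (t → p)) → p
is always true.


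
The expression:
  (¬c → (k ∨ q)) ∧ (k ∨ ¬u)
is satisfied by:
  {k: True, q: True, c: True, u: False}
  {k: True, q: True, c: False, u: False}
  {k: True, c: True, q: False, u: False}
  {k: True, c: False, q: False, u: False}
  {k: True, u: True, q: True, c: True}
  {k: True, u: True, q: True, c: False}
  {k: True, u: True, q: False, c: True}
  {k: True, u: True, q: False, c: False}
  {q: True, c: True, k: False, u: False}
  {q: True, k: False, c: False, u: False}
  {c: True, k: False, q: False, u: False}


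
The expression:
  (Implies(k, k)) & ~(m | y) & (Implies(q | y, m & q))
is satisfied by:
  {q: False, y: False, m: False}


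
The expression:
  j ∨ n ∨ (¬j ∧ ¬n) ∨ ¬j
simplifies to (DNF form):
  True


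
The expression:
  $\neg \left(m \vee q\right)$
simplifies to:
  $\neg m \wedge \neg q$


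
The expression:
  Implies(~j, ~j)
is always true.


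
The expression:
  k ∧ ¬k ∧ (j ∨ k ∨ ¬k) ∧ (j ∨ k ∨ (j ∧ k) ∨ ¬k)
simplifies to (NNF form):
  False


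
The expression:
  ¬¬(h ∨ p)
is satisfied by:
  {p: True, h: True}
  {p: True, h: False}
  {h: True, p: False}


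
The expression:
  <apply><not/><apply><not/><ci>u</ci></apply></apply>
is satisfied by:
  {u: True}


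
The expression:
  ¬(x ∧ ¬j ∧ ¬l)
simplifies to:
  j ∨ l ∨ ¬x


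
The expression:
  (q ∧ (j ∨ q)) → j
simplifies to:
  j ∨ ¬q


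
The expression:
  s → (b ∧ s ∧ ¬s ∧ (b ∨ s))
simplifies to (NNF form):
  ¬s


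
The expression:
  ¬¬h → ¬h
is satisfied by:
  {h: False}


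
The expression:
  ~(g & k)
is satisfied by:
  {g: False, k: False}
  {k: True, g: False}
  {g: True, k: False}


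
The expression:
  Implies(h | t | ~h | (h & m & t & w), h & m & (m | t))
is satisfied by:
  {h: True, m: True}


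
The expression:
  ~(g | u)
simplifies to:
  ~g & ~u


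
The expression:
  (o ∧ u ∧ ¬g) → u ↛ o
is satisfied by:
  {g: True, u: False, o: False}
  {u: False, o: False, g: False}
  {o: True, g: True, u: False}
  {o: True, u: False, g: False}
  {g: True, u: True, o: False}
  {u: True, g: False, o: False}
  {o: True, u: True, g: True}


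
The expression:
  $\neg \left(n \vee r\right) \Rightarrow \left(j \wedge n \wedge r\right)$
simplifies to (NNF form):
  $n \vee r$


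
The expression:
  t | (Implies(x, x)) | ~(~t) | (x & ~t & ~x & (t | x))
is always true.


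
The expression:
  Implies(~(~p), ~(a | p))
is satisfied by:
  {p: False}


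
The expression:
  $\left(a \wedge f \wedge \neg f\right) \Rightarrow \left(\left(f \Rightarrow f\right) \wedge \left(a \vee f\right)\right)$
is always true.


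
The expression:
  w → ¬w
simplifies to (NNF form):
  ¬w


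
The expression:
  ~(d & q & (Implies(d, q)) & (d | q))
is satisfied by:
  {q: False, d: False}
  {d: True, q: False}
  {q: True, d: False}


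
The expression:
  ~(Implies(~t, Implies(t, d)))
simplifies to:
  False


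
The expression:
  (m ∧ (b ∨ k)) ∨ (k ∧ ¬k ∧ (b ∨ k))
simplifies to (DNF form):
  (b ∧ m) ∨ (k ∧ m)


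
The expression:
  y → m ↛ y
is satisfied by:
  {y: False}


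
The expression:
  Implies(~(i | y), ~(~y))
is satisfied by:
  {i: True, y: True}
  {i: True, y: False}
  {y: True, i: False}


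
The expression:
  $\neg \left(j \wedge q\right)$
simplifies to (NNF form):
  $\neg j \vee \neg q$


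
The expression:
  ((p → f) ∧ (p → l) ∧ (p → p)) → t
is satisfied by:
  {t: True, p: True, f: False, l: False}
  {t: True, p: True, l: True, f: False}
  {t: True, p: True, f: True, l: False}
  {t: True, p: True, l: True, f: True}
  {t: True, f: False, l: False, p: False}
  {t: True, l: True, f: False, p: False}
  {t: True, f: True, l: False, p: False}
  {t: True, l: True, f: True, p: False}
  {p: True, f: False, l: False, t: False}
  {l: True, p: True, f: False, t: False}
  {p: True, f: True, l: False, t: False}


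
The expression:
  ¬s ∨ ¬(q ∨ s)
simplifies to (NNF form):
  ¬s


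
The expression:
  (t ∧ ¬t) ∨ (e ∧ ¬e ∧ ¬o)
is never true.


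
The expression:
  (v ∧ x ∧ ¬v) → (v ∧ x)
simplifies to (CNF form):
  True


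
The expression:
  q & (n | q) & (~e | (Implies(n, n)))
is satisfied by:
  {q: True}


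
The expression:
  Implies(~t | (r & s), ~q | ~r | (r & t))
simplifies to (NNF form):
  t | ~q | ~r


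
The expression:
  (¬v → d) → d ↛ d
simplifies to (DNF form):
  ¬d ∧ ¬v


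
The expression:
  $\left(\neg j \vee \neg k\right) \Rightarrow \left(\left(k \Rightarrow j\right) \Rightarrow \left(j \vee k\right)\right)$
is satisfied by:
  {k: True, j: True}
  {k: True, j: False}
  {j: True, k: False}


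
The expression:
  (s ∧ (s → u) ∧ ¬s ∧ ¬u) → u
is always true.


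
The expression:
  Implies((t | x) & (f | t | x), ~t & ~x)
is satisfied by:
  {x: False, t: False}


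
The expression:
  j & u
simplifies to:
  j & u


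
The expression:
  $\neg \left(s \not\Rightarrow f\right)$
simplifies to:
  $f \vee \neg s$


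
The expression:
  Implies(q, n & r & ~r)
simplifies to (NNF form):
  ~q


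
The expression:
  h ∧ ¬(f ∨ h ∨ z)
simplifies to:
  False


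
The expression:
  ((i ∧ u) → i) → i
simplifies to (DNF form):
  i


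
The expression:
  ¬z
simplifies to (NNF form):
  ¬z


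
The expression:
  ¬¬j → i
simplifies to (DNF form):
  i ∨ ¬j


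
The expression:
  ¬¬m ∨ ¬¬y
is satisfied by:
  {y: True, m: True}
  {y: True, m: False}
  {m: True, y: False}


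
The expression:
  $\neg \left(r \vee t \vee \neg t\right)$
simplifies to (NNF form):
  $\text{False}$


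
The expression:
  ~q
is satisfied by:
  {q: False}


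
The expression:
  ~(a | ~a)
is never true.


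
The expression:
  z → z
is always true.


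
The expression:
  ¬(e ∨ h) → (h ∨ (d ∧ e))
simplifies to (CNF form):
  e ∨ h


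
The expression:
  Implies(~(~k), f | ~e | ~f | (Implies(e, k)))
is always true.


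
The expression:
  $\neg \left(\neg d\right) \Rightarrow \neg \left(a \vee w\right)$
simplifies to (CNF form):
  $\left(\neg a \vee \neg d\right) \wedge \left(\neg d \vee \neg w\right)$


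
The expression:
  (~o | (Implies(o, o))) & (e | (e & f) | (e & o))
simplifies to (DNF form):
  e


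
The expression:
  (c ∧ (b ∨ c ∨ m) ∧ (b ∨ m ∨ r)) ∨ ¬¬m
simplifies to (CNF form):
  (c ∨ m) ∧ (b ∨ c ∨ m) ∧ (b ∨ m ∨ r) ∧ (c ∨ m ∨ r)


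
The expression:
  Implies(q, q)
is always true.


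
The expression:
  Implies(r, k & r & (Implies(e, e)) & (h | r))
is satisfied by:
  {k: True, r: False}
  {r: False, k: False}
  {r: True, k: True}


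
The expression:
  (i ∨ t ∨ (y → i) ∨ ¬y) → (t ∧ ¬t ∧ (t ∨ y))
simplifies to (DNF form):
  y ∧ ¬i ∧ ¬t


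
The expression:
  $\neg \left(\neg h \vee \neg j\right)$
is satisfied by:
  {h: True, j: True}


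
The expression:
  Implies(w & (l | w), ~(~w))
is always true.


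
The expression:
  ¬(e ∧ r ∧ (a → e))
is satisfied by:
  {e: False, r: False}
  {r: True, e: False}
  {e: True, r: False}


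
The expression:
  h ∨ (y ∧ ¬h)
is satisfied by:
  {y: True, h: True}
  {y: True, h: False}
  {h: True, y: False}


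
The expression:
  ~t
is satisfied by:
  {t: False}


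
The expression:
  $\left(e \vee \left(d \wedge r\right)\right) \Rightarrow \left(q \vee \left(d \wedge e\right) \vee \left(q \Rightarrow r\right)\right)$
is always true.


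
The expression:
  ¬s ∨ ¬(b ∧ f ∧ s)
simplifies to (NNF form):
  ¬b ∨ ¬f ∨ ¬s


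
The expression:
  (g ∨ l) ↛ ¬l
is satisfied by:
  {l: True}


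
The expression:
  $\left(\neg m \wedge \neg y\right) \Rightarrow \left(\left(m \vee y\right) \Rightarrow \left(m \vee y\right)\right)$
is always true.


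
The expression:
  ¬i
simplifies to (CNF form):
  ¬i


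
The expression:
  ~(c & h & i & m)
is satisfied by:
  {h: False, m: False, i: False, c: False}
  {c: True, h: False, m: False, i: False}
  {i: True, h: False, m: False, c: False}
  {c: True, i: True, h: False, m: False}
  {m: True, c: False, h: False, i: False}
  {c: True, m: True, h: False, i: False}
  {i: True, m: True, c: False, h: False}
  {c: True, i: True, m: True, h: False}
  {h: True, i: False, m: False, c: False}
  {c: True, h: True, i: False, m: False}
  {i: True, h: True, c: False, m: False}
  {c: True, i: True, h: True, m: False}
  {m: True, h: True, i: False, c: False}
  {c: True, m: True, h: True, i: False}
  {i: True, m: True, h: True, c: False}


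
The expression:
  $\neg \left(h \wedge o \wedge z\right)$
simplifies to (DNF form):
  $\neg h \vee \neg o \vee \neg z$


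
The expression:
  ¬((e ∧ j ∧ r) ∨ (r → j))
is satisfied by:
  {r: True, j: False}


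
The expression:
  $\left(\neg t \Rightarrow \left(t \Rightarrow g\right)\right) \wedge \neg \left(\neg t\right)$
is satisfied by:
  {t: True}


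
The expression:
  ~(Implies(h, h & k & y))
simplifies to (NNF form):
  h & (~k | ~y)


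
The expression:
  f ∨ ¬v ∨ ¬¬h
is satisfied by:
  {h: True, f: True, v: False}
  {h: True, f: False, v: False}
  {f: True, h: False, v: False}
  {h: False, f: False, v: False}
  {h: True, v: True, f: True}
  {h: True, v: True, f: False}
  {v: True, f: True, h: False}


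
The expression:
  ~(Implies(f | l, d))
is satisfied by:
  {l: True, f: True, d: False}
  {l: True, d: False, f: False}
  {f: True, d: False, l: False}


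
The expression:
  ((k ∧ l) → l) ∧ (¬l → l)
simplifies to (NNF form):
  l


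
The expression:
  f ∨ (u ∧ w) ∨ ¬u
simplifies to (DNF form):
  f ∨ w ∨ ¬u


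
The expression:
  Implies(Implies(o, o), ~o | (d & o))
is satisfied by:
  {d: True, o: False}
  {o: False, d: False}
  {o: True, d: True}


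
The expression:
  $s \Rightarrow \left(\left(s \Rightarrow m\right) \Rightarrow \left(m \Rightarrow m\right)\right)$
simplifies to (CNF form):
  $\text{True}$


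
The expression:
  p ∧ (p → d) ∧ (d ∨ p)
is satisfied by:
  {p: True, d: True}


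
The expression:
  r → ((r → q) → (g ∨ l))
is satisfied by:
  {l: True, g: True, r: False, q: False}
  {l: True, g: False, r: False, q: False}
  {g: True, q: False, l: False, r: False}
  {q: False, g: False, l: False, r: False}
  {q: True, l: True, g: True, r: False}
  {q: True, l: True, g: False, r: False}
  {q: True, g: True, l: False, r: False}
  {q: True, g: False, l: False, r: False}
  {r: True, l: True, g: True, q: False}
  {r: True, l: True, g: False, q: False}
  {r: True, g: True, l: False, q: False}
  {r: True, g: False, l: False, q: False}
  {q: True, r: True, l: True, g: True}
  {q: True, r: True, l: True, g: False}
  {q: True, r: True, g: True, l: False}


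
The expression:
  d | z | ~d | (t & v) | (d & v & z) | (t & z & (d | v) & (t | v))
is always true.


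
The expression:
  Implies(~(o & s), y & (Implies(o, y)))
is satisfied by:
  {y: True, s: True, o: True}
  {y: True, s: True, o: False}
  {y: True, o: True, s: False}
  {y: True, o: False, s: False}
  {s: True, o: True, y: False}


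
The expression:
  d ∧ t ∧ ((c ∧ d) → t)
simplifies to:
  d ∧ t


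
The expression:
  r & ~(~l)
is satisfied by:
  {r: True, l: True}


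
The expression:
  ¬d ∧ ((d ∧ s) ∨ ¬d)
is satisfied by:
  {d: False}


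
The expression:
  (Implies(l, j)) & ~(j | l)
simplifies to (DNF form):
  ~j & ~l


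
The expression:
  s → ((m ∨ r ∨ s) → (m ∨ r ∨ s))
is always true.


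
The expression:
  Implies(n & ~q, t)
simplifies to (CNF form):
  q | t | ~n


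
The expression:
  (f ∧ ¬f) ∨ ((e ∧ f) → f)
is always true.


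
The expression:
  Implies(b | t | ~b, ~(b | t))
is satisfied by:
  {t: False, b: False}


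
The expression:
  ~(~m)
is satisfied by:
  {m: True}


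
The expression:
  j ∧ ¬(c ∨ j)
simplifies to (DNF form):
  False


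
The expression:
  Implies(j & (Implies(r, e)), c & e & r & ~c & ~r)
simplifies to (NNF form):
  ~j | (r & ~e)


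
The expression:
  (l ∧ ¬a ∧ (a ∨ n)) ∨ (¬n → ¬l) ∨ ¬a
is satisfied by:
  {n: True, l: False, a: False}
  {l: False, a: False, n: False}
  {n: True, a: True, l: False}
  {a: True, l: False, n: False}
  {n: True, l: True, a: False}
  {l: True, n: False, a: False}
  {n: True, a: True, l: True}


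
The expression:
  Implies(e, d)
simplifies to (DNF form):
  d | ~e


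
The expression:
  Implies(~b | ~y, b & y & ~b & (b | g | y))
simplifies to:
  b & y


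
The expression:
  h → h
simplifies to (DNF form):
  True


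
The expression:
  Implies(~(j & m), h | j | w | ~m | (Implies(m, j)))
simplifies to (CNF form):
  h | j | w | ~m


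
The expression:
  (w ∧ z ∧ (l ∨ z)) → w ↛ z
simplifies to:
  ¬w ∨ ¬z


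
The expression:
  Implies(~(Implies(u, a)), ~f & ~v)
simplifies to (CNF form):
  (a | ~f | ~u) & (a | ~u | ~v)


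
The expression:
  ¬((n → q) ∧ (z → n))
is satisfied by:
  {z: True, q: False, n: False}
  {n: True, z: True, q: False}
  {n: True, q: False, z: False}
  {z: True, q: True, n: False}


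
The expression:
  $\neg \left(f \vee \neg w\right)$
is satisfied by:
  {w: True, f: False}


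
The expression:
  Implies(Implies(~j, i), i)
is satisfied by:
  {i: True, j: False}
  {j: False, i: False}
  {j: True, i: True}


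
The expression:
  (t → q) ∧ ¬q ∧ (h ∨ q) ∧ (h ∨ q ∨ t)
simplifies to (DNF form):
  h ∧ ¬q ∧ ¬t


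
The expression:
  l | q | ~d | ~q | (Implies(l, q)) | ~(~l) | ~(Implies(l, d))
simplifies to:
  True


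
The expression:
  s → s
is always true.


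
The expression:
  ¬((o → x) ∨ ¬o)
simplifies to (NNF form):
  o ∧ ¬x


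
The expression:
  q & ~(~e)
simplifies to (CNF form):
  e & q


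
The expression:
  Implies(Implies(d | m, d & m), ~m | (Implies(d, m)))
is always true.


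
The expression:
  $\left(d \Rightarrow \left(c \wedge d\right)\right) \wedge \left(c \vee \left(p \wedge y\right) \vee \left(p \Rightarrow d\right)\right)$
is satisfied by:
  {c: True, y: True, p: False, d: False}
  {c: True, p: False, y: False, d: False}
  {c: True, y: True, p: True, d: False}
  {c: True, p: True, y: False, d: False}
  {d: True, c: True, y: True, p: False}
  {d: True, c: True, p: False, y: False}
  {d: True, c: True, y: True, p: True}
  {d: True, c: True, p: True, y: False}
  {y: True, d: False, p: False, c: False}
  {d: False, p: False, y: False, c: False}
  {y: True, p: True, d: False, c: False}


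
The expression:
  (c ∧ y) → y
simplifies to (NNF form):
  True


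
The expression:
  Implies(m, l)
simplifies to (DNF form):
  l | ~m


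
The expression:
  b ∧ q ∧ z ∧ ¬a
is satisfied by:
  {z: True, b: True, q: True, a: False}


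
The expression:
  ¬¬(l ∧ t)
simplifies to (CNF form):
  l ∧ t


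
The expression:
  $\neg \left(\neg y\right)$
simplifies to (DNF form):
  $y$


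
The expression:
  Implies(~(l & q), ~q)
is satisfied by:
  {l: True, q: False}
  {q: False, l: False}
  {q: True, l: True}


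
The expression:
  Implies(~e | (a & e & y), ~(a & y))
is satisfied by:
  {y: False, a: False}
  {a: True, y: False}
  {y: True, a: False}


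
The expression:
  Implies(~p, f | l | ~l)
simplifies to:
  True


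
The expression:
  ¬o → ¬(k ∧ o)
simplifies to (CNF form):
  True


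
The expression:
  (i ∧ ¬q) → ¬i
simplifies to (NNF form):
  q ∨ ¬i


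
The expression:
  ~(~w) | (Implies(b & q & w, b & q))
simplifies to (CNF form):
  True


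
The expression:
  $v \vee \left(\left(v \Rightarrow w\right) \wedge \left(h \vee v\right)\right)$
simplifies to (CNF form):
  $h \vee v$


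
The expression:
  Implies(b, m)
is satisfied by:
  {m: True, b: False}
  {b: False, m: False}
  {b: True, m: True}


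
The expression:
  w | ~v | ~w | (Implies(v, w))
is always true.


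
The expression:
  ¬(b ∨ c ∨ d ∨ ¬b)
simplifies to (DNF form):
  False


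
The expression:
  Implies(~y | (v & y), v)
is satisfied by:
  {y: True, v: True}
  {y: True, v: False}
  {v: True, y: False}


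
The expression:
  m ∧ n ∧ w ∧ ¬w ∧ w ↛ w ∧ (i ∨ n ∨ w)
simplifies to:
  False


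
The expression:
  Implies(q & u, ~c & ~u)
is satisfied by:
  {u: False, q: False}
  {q: True, u: False}
  {u: True, q: False}


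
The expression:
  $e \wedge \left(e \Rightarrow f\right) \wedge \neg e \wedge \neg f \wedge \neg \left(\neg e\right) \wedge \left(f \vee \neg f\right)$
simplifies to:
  $\text{False}$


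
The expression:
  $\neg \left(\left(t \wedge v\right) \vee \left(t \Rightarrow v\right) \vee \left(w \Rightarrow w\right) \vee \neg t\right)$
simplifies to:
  $\text{False}$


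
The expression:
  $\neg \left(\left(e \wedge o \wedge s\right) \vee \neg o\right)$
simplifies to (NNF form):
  $o \wedge \left(\neg e \vee \neg s\right)$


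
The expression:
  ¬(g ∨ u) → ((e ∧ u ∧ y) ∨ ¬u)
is always true.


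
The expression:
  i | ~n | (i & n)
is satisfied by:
  {i: True, n: False}
  {n: False, i: False}
  {n: True, i: True}


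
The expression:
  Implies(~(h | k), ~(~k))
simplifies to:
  h | k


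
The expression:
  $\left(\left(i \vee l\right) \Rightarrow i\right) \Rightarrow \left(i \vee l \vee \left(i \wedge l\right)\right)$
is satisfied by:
  {i: True, l: True}
  {i: True, l: False}
  {l: True, i: False}


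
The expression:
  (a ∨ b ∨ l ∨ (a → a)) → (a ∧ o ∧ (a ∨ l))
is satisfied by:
  {a: True, o: True}


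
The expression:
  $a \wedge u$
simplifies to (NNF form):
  $a \wedge u$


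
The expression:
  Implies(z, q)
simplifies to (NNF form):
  q | ~z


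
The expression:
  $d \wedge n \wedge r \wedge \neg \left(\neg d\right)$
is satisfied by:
  {r: True, d: True, n: True}


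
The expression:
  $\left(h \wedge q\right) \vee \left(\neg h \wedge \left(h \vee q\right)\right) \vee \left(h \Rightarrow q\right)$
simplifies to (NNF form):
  $q \vee \neg h$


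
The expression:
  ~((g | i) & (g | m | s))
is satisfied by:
  {g: False, s: False, i: False, m: False}
  {m: True, g: False, s: False, i: False}
  {s: True, m: False, g: False, i: False}
  {m: True, s: True, g: False, i: False}
  {i: True, m: False, g: False, s: False}


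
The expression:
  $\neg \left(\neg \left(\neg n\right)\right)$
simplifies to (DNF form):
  $\neg n$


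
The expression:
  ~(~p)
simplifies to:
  p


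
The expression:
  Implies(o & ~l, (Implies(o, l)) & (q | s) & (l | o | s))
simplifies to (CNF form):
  l | ~o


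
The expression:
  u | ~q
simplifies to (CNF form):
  u | ~q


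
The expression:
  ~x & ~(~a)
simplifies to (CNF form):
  a & ~x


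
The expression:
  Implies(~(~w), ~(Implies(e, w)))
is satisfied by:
  {w: False}


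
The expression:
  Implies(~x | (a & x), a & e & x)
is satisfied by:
  {e: True, x: True, a: False}
  {x: True, a: False, e: False}
  {a: True, e: True, x: True}


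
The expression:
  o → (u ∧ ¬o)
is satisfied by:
  {o: False}


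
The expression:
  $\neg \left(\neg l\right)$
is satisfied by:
  {l: True}


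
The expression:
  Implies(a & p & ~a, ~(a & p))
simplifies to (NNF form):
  True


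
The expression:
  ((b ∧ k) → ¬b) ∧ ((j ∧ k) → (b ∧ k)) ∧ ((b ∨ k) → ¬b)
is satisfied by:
  {k: False, b: False, j: False}
  {j: True, k: False, b: False}
  {k: True, j: False, b: False}


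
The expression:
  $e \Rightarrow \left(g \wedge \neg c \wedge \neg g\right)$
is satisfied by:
  {e: False}


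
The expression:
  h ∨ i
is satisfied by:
  {i: True, h: True}
  {i: True, h: False}
  {h: True, i: False}


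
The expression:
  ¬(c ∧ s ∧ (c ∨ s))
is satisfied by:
  {s: False, c: False}
  {c: True, s: False}
  {s: True, c: False}


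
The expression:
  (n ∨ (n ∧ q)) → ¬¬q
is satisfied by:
  {q: True, n: False}
  {n: False, q: False}
  {n: True, q: True}


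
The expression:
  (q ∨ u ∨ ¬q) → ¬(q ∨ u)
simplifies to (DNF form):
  ¬q ∧ ¬u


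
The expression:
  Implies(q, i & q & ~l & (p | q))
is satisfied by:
  {i: True, q: False, l: False}
  {i: False, q: False, l: False}
  {l: True, i: True, q: False}
  {l: True, i: False, q: False}
  {q: True, i: True, l: False}


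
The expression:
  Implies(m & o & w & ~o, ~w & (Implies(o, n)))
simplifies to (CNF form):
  True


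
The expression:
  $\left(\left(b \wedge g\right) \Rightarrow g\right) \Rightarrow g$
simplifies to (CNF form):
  $g$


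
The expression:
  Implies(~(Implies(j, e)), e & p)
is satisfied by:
  {e: True, j: False}
  {j: False, e: False}
  {j: True, e: True}


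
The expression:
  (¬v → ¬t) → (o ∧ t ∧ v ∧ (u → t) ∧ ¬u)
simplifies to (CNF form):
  t ∧ (o ∨ ¬v) ∧ (¬u ∨ ¬v)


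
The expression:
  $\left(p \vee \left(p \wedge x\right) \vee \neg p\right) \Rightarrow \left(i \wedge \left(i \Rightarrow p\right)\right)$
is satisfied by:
  {i: True, p: True}


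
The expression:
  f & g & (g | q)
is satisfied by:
  {g: True, f: True}


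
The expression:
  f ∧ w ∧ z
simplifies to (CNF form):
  f ∧ w ∧ z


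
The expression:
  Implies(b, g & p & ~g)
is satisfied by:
  {b: False}


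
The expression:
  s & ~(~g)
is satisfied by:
  {s: True, g: True}


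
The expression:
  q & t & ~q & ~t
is never true.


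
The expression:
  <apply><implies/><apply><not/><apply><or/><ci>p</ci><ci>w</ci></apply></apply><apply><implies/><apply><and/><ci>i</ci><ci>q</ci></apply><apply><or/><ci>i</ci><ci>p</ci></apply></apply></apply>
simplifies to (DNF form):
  <true/>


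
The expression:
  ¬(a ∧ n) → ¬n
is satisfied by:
  {a: True, n: False}
  {n: False, a: False}
  {n: True, a: True}


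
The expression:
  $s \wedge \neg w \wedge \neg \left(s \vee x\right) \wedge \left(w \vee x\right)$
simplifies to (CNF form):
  $\text{False}$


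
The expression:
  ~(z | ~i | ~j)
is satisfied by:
  {i: True, j: True, z: False}


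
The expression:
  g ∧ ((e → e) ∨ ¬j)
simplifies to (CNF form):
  g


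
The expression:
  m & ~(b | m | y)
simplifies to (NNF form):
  False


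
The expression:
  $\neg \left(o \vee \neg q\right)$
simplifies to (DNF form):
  $q \wedge \neg o$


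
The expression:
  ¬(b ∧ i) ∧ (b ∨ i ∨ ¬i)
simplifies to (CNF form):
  ¬b ∨ ¬i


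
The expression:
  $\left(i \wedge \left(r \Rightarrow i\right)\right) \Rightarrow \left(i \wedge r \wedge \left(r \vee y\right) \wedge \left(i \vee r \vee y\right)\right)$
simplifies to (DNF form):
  $r \vee \neg i$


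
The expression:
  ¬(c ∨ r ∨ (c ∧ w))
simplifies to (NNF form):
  ¬c ∧ ¬r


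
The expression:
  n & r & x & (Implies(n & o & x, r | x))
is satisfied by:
  {r: True, x: True, n: True}


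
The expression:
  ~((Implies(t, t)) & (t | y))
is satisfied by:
  {y: False, t: False}


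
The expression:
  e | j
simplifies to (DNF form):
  e | j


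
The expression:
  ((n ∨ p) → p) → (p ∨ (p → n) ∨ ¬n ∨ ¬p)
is always true.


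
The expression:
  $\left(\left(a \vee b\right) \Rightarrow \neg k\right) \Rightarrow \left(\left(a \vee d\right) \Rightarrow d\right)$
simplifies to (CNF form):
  $d \vee k \vee \neg a$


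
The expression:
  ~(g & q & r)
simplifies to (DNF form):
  ~g | ~q | ~r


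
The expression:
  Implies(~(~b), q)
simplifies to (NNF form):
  q | ~b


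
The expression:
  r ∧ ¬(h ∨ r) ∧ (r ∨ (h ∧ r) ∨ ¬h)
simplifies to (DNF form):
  False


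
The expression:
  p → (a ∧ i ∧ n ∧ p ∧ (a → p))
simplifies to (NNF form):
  (a ∧ i ∧ n) ∨ ¬p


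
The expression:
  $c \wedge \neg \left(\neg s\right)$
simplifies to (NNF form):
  $c \wedge s$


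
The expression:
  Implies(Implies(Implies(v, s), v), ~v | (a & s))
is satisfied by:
  {a: True, s: True, v: False}
  {a: True, s: False, v: False}
  {s: True, a: False, v: False}
  {a: False, s: False, v: False}
  {a: True, v: True, s: True}


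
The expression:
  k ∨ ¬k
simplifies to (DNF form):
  True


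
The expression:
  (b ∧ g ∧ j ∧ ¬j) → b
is always true.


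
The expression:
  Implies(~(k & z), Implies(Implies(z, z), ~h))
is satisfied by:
  {k: True, z: True, h: False}
  {k: True, z: False, h: False}
  {z: True, k: False, h: False}
  {k: False, z: False, h: False}
  {k: True, h: True, z: True}


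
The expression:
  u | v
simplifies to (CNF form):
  u | v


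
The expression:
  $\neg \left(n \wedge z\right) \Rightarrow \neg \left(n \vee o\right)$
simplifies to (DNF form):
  $\left(n \wedge z\right) \vee \left(\neg n \wedge \neg o\right)$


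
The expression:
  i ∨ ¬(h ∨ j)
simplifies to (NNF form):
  i ∨ (¬h ∧ ¬j)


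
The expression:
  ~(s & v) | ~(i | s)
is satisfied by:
  {s: False, v: False}
  {v: True, s: False}
  {s: True, v: False}


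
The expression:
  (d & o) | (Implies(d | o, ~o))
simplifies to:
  d | ~o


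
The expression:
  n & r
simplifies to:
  n & r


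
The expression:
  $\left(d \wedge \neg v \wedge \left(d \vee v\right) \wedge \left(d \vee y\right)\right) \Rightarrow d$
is always true.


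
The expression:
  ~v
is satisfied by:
  {v: False}


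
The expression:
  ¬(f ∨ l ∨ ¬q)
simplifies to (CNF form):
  q ∧ ¬f ∧ ¬l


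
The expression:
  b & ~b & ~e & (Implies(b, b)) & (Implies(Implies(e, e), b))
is never true.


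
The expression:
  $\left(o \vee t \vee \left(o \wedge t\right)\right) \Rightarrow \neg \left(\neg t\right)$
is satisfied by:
  {t: True, o: False}
  {o: False, t: False}
  {o: True, t: True}


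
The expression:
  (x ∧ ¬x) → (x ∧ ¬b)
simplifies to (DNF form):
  True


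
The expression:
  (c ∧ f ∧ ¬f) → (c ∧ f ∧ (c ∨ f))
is always true.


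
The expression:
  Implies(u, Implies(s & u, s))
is always true.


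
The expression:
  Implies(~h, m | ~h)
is always true.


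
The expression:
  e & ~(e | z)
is never true.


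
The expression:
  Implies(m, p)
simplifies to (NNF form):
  p | ~m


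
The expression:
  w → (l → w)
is always true.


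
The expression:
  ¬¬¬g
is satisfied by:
  {g: False}


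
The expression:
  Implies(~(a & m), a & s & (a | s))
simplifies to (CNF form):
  a & (m | s)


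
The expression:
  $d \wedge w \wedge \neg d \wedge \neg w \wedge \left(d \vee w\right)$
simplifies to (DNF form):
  $\text{False}$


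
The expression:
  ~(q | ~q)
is never true.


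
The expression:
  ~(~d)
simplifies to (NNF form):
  d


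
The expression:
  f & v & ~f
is never true.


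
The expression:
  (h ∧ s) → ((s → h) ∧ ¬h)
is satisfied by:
  {s: False, h: False}
  {h: True, s: False}
  {s: True, h: False}


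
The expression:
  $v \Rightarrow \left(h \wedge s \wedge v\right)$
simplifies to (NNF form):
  $\left(h \wedge s\right) \vee \neg v$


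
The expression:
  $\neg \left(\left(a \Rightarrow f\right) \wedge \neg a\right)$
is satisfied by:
  {a: True}


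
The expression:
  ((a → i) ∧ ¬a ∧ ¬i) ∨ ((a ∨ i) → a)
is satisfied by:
  {a: True, i: False}
  {i: False, a: False}
  {i: True, a: True}


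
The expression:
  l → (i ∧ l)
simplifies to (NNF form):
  i ∨ ¬l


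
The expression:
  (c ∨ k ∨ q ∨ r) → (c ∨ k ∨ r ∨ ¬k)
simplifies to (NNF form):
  True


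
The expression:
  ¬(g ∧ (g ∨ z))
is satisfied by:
  {g: False}


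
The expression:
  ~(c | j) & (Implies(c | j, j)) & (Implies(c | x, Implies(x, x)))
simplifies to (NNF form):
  ~c & ~j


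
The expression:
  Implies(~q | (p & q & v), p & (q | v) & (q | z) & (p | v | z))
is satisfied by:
  {q: True, v: True, p: True, z: True}
  {q: True, v: True, p: True, z: False}
  {q: True, v: True, z: True, p: False}
  {q: True, v: True, z: False, p: False}
  {q: True, p: True, z: True, v: False}
  {q: True, p: True, z: False, v: False}
  {q: True, p: False, z: True, v: False}
  {q: True, p: False, z: False, v: False}
  {v: True, p: True, z: True, q: False}


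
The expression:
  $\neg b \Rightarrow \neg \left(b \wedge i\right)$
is always true.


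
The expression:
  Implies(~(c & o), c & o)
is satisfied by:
  {c: True, o: True}


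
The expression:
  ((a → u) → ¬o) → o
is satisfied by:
  {o: True}


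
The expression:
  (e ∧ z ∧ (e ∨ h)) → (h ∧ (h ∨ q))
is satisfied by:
  {h: True, e: False, z: False}
  {e: False, z: False, h: False}
  {h: True, z: True, e: False}
  {z: True, e: False, h: False}
  {h: True, e: True, z: False}
  {e: True, h: False, z: False}
  {h: True, z: True, e: True}


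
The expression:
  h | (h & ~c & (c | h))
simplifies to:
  h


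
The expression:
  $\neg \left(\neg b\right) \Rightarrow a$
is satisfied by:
  {a: True, b: False}
  {b: False, a: False}
  {b: True, a: True}


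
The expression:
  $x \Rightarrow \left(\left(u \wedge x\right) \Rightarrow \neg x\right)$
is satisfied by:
  {u: False, x: False}
  {x: True, u: False}
  {u: True, x: False}


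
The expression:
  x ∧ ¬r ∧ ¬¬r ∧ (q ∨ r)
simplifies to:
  False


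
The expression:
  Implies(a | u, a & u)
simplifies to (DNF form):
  (a & u) | (~a & ~u)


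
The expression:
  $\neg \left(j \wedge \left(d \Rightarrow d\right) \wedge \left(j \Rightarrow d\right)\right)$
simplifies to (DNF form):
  $\neg d \vee \neg j$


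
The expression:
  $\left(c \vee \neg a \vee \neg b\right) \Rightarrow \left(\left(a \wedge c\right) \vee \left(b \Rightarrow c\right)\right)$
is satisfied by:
  {a: True, c: True, b: False}
  {a: True, c: False, b: False}
  {c: True, a: False, b: False}
  {a: False, c: False, b: False}
  {a: True, b: True, c: True}
  {a: True, b: True, c: False}
  {b: True, c: True, a: False}


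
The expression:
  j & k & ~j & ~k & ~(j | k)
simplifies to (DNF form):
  False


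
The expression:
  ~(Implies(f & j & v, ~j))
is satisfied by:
  {j: True, f: True, v: True}


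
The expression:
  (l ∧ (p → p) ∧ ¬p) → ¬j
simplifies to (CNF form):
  p ∨ ¬j ∨ ¬l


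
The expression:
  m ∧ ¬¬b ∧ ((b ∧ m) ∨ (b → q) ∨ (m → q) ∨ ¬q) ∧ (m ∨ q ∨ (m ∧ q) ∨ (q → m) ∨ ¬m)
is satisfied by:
  {m: True, b: True}


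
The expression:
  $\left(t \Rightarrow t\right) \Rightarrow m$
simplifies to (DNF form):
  $m$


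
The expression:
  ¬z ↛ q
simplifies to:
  q ∨ ¬z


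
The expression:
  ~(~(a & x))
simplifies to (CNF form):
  a & x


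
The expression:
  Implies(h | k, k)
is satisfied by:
  {k: True, h: False}
  {h: False, k: False}
  {h: True, k: True}


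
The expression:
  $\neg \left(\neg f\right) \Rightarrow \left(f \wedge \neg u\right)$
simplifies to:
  $\neg f \vee \neg u$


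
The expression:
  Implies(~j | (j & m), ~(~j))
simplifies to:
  j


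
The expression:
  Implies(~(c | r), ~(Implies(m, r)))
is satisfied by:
  {r: True, c: True, m: True}
  {r: True, c: True, m: False}
  {r: True, m: True, c: False}
  {r: True, m: False, c: False}
  {c: True, m: True, r: False}
  {c: True, m: False, r: False}
  {m: True, c: False, r: False}


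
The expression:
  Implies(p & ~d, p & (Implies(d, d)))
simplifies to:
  True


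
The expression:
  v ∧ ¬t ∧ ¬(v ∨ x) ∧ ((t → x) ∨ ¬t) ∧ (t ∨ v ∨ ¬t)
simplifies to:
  False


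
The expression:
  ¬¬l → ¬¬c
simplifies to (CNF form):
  c ∨ ¬l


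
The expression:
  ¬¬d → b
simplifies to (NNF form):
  b ∨ ¬d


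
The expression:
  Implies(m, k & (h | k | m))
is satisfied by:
  {k: True, m: False}
  {m: False, k: False}
  {m: True, k: True}


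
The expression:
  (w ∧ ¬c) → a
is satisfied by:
  {a: True, c: True, w: False}
  {a: True, w: False, c: False}
  {c: True, w: False, a: False}
  {c: False, w: False, a: False}
  {a: True, c: True, w: True}
  {a: True, w: True, c: False}
  {c: True, w: True, a: False}


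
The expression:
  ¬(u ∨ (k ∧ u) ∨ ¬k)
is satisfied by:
  {k: True, u: False}


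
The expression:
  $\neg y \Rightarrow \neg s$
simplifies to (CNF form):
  $y \vee \neg s$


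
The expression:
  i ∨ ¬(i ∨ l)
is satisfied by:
  {i: True, l: False}
  {l: False, i: False}
  {l: True, i: True}


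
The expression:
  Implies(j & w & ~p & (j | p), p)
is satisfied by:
  {p: True, w: False, j: False}
  {w: False, j: False, p: False}
  {j: True, p: True, w: False}
  {j: True, w: False, p: False}
  {p: True, w: True, j: False}
  {w: True, p: False, j: False}
  {j: True, w: True, p: True}


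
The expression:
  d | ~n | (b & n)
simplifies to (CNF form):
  b | d | ~n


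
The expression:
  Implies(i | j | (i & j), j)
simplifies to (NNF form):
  j | ~i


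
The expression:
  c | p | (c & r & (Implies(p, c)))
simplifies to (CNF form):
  c | p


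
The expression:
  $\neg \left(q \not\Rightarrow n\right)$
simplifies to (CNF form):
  $n \vee \neg q$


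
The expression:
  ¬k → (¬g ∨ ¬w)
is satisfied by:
  {k: True, w: False, g: False}
  {w: False, g: False, k: False}
  {g: True, k: True, w: False}
  {g: True, w: False, k: False}
  {k: True, w: True, g: False}
  {w: True, k: False, g: False}
  {g: True, w: True, k: True}


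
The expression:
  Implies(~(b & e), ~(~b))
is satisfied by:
  {b: True}


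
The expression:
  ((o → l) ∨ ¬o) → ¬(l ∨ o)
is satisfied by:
  {l: False}


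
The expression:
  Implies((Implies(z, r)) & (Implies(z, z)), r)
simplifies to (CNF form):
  r | z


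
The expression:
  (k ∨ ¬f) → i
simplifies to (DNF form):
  i ∨ (f ∧ ¬k)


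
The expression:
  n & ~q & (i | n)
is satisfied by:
  {n: True, q: False}


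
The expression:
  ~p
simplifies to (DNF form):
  ~p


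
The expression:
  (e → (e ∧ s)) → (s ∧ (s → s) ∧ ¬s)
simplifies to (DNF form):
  e ∧ ¬s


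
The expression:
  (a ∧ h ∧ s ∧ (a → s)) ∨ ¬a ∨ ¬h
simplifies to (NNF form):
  s ∨ ¬a ∨ ¬h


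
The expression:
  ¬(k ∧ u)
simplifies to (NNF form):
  ¬k ∨ ¬u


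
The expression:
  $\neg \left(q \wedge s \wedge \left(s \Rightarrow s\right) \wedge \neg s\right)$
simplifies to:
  $\text{True}$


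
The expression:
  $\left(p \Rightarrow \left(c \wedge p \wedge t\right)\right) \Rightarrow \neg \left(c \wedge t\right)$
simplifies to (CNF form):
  $\neg c \vee \neg t$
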